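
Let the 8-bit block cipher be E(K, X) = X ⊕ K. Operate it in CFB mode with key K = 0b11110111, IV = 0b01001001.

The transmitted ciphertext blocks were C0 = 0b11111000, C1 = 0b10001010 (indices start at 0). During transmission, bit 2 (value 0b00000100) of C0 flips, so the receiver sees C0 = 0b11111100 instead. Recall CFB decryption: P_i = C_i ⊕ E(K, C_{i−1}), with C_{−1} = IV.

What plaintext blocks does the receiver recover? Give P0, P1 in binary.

Only C0 changed, to 0b11111100. In CFB, a change in C_i flips the same bit in P_i and garbles P_{i+1}. Decrypting the received ciphertext:
P0: E(K, 0b01001001) = 0b10111110; 0b11111100 ⊕ 0b10111110 = 0b01000010.
P1: E(K, 0b11111100) = 0b00001011; 0b10001010 ⊕ 0b00001011 = 0b10000001.
Blocks that differ from the original plaintext: P0, P1.

P0 = 0b01000010, P1 = 0b10000001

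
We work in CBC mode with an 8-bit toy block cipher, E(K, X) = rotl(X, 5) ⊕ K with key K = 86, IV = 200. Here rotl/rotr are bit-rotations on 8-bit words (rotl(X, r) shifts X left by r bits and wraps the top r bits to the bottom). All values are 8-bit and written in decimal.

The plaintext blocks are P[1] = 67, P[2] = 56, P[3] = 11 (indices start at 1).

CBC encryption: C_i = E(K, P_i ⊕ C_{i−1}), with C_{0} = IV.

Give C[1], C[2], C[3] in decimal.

C[1]: P[1] ⊕ 200 = 139; E(K, 139) = 39.
C[2]: P[2] ⊕ 39 = 31; E(K, 31) = 181.
C[3]: P[3] ⊕ 181 = 190; E(K, 190) = 129.

C[1] = 39, C[2] = 181, C[3] = 129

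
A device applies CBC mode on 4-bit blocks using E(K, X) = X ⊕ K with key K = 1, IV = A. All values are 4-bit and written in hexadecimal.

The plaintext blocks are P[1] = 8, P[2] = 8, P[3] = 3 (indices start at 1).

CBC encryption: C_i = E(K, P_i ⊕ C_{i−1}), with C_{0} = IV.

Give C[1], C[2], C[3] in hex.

C[1] = 3, C[2] = A, C[3] = 8

C[1]: P[1] ⊕ A = 2; E(K, 2) = 3.
C[2]: P[2] ⊕ 3 = B; E(K, B) = A.
C[3]: P[3] ⊕ A = 9; E(K, 9) = 8.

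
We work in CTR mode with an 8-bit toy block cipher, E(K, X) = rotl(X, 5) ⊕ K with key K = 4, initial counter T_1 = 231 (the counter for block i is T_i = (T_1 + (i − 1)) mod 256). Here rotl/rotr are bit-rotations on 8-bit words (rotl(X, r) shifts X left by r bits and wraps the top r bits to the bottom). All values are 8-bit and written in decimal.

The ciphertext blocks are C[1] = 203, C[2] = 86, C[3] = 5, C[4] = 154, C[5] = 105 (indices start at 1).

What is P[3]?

P[3] = 60

CTR decryption: S_i = E(K, T_i) where T_i is the counter for block i; P_i = C_i ⊕ S_i.
P[3]: T = 233, S = E(K, T) = 57; 5 ⊕ 57 = 60.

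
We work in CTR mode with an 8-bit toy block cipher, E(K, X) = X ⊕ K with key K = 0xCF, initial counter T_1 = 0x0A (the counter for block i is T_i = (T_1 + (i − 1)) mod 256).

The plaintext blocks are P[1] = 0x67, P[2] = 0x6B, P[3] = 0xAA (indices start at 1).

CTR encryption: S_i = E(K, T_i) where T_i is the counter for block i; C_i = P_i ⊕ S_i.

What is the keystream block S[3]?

0xC3

C[1]: T = 0x0A, S = E(K, T) = 0xC5; 0x67 ⊕ 0xC5 = 0xA2.
C[2]: T = 0x0B, S = E(K, T) = 0xC4; 0x6B ⊕ 0xC4 = 0xAF.
C[3]: T = 0x0C, S = E(K, T) = 0xC3; 0xAA ⊕ 0xC3 = 0x69.
So S[3] = 0xC3.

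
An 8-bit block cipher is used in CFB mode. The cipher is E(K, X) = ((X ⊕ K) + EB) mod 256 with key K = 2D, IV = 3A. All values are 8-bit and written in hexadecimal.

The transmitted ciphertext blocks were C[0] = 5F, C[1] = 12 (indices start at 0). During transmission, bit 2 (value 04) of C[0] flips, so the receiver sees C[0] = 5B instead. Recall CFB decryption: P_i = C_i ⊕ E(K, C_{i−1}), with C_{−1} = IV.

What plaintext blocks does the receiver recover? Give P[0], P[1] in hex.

P[0] = 59, P[1] = 73

Only C[0] changed, to 5B. In CFB, a change in C_i flips the same bit in P_i and garbles P_{i+1}. Decrypting the received ciphertext:
P[0]: E(K, 3A) = 02; 5B ⊕ 02 = 59.
P[1]: E(K, 5B) = 61; 12 ⊕ 61 = 73.
Blocks that differ from the original plaintext: P[0], P[1].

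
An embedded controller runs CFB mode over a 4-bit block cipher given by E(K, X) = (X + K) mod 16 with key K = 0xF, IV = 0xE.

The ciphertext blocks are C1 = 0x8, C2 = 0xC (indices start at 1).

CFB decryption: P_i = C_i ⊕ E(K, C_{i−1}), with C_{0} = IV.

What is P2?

P2 = 0xB

P2: E(K, 0x8) = 0x7; 0xC ⊕ 0x7 = 0xB.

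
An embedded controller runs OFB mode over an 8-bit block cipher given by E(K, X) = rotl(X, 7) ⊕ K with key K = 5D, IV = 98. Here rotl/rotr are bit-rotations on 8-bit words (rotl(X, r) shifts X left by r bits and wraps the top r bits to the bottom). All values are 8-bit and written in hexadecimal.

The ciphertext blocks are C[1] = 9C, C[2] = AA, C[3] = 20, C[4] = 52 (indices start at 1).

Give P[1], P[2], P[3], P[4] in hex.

P[1] = 8D, P[2] = 7F, P[3] = 97, P[4] = D4

OFB decryption: S_i = E(K, S_{i−1}) with S_{0} = IV; P_i = C_i ⊕ S_i.
P[1]: S = E(K, 98) = 11; 9C ⊕ 11 = 8D.
P[2]: S = E(K, 11) = D5; AA ⊕ D5 = 7F.
P[3]: S = E(K, D5) = B7; 20 ⊕ B7 = 97.
P[4]: S = E(K, B7) = 86; 52 ⊕ 86 = D4.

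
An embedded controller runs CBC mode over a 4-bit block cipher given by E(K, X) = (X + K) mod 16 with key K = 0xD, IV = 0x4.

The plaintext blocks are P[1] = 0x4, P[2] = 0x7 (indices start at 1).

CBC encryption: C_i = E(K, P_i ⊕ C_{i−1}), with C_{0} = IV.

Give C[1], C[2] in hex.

C[1] = 0xD, C[2] = 0x7

C[1]: P[1] ⊕ 0x4 = 0x0; E(K, 0x0) = 0xD.
C[2]: P[2] ⊕ 0xD = 0xA; E(K, 0xA) = 0x7.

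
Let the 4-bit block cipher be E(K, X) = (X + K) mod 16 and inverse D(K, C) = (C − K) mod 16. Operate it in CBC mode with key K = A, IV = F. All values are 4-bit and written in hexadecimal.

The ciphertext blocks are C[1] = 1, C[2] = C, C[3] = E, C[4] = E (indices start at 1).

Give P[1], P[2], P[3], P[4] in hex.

CBC decryption: P_i = D(K, C_i) ⊕ C_{i−1}, with C_{0} = IV.
P[1]: D(K, 1) = 7; 7 ⊕ F = 8.
P[2]: D(K, C) = 2; 2 ⊕ 1 = 3.
P[3]: D(K, E) = 4; 4 ⊕ C = 8.
P[4]: D(K, E) = 4; 4 ⊕ E = A.

P[1] = 8, P[2] = 3, P[3] = 8, P[4] = A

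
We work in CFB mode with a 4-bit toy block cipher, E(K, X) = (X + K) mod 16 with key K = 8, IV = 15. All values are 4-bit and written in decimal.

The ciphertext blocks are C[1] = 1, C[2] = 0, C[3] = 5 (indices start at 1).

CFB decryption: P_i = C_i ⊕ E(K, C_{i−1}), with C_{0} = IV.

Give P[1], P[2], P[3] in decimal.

P[1] = 6, P[2] = 9, P[3] = 13

P[1]: E(K, 15) = 7; 1 ⊕ 7 = 6.
P[2]: E(K, 1) = 9; 0 ⊕ 9 = 9.
P[3]: E(K, 0) = 8; 5 ⊕ 8 = 13.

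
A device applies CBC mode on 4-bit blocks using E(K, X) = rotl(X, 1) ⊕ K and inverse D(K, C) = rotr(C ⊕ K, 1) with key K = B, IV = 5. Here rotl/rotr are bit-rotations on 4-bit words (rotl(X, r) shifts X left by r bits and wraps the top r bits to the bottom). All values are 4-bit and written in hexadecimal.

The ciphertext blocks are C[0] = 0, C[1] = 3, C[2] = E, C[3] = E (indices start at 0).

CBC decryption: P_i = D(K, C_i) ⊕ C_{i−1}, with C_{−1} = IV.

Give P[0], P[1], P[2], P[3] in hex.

P[0] = 8, P[1] = 4, P[2] = 9, P[3] = 4

P[0]: D(K, 0) = D; D ⊕ 5 = 8.
P[1]: D(K, 3) = 4; 4 ⊕ 0 = 4.
P[2]: D(K, E) = A; A ⊕ 3 = 9.
P[3]: D(K, E) = A; A ⊕ E = 4.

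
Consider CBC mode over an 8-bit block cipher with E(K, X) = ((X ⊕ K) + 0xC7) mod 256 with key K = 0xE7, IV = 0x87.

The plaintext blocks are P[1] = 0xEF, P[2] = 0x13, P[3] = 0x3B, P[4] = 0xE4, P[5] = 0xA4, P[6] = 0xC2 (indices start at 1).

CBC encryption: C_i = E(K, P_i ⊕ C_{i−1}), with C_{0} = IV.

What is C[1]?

C[1]: P[1] ⊕ 0x87 = 0x68; E(K, 0x68) = 0x56.

C[1] = 0x56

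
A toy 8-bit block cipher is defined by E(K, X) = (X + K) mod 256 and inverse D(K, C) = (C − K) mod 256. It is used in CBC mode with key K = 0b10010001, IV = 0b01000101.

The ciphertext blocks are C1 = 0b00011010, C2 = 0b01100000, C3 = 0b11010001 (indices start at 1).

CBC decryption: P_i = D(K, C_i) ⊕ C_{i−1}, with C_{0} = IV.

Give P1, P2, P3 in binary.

P1 = 0b11001100, P2 = 0b11010101, P3 = 0b00100000

P1: D(K, 0b00011010) = 0b10001001; 0b10001001 ⊕ 0b01000101 = 0b11001100.
P2: D(K, 0b01100000) = 0b11001111; 0b11001111 ⊕ 0b00011010 = 0b11010101.
P3: D(K, 0b11010001) = 0b01000000; 0b01000000 ⊕ 0b01100000 = 0b00100000.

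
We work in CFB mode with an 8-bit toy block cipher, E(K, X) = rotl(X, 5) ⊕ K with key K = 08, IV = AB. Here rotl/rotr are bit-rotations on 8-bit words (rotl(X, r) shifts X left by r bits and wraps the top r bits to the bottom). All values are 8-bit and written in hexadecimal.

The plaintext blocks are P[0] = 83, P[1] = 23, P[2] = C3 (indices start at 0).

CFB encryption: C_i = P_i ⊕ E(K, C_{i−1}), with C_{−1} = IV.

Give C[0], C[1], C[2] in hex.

C[0]: E(K, AB) = 7D; 83 ⊕ 7D = FE.
C[1]: E(K, FE) = D7; 23 ⊕ D7 = F4.
C[2]: E(K, F4) = 96; C3 ⊕ 96 = 55.

C[0] = FE, C[1] = F4, C[2] = 55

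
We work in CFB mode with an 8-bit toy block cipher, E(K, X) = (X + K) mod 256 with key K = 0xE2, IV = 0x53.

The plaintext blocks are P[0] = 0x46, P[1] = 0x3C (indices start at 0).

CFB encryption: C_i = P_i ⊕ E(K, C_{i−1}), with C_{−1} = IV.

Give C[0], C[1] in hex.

C[0] = 0x73, C[1] = 0x69

C[0]: E(K, 0x53) = 0x35; 0x46 ⊕ 0x35 = 0x73.
C[1]: E(K, 0x73) = 0x55; 0x3C ⊕ 0x55 = 0x69.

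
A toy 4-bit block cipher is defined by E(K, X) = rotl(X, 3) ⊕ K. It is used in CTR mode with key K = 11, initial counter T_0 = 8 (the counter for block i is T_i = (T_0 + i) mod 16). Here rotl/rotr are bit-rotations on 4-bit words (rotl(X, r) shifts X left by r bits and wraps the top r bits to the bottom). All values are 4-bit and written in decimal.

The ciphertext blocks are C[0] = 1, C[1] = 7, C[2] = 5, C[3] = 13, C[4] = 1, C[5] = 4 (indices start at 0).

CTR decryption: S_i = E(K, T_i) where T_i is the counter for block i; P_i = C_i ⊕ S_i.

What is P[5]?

P[5]: T = 13, S = E(K, T) = 5; 4 ⊕ 5 = 1.

P[5] = 1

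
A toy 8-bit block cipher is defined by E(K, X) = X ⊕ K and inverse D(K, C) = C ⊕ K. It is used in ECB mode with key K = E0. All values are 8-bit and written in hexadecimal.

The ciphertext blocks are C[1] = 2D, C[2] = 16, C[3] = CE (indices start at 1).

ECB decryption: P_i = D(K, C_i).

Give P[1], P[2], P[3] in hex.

P[1]: D(K, 2D) = CD.
P[2]: D(K, 16) = F6.
P[3]: D(K, CE) = 2E.

P[1] = CD, P[2] = F6, P[3] = 2E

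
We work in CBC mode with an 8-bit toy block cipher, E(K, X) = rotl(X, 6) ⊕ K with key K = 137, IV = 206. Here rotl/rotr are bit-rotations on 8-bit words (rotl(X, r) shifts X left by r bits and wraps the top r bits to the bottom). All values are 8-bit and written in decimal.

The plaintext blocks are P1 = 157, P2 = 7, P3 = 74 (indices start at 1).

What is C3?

C3 = 220

CBC encryption: C_i = E(K, P_i ⊕ C_{i−1}), with C_{0} = IV.
C1: P1 ⊕ 206 = 83; E(K, 83) = 93.
C2: P2 ⊕ 93 = 90; E(K, 90) = 31.
C3: P3 ⊕ 31 = 85; E(K, 85) = 220.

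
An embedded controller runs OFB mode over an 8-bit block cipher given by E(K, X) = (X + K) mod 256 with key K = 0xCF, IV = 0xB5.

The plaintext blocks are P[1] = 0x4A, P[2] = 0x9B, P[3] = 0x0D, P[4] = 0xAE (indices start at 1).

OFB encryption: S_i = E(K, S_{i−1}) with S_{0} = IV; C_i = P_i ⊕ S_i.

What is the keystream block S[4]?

C[1]: S = E(K, 0xB5) = 0x84; 0x4A ⊕ 0x84 = 0xCE.
C[2]: S = E(K, 0x84) = 0x53; 0x9B ⊕ 0x53 = 0xC8.
C[3]: S = E(K, 0x53) = 0x22; 0x0D ⊕ 0x22 = 0x2F.
C[4]: S = E(K, 0x22) = 0xF1; 0xAE ⊕ 0xF1 = 0x5F.
So S[4] = 0xF1.

0xF1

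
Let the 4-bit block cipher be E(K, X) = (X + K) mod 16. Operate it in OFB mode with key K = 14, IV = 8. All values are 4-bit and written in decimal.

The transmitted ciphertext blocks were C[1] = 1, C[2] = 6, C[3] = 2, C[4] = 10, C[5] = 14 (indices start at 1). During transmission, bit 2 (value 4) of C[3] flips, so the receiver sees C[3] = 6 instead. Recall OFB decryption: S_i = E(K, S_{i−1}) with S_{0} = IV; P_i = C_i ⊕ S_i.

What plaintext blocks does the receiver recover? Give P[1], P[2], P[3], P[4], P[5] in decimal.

Only C[3] changed, to 6. In OFB, a change in C_i flips the same bit in P_i only; the keystream is unaffected. Decrypting the received ciphertext:
P[1]: S = E(K, 8) = 6; 1 ⊕ 6 = 7.
P[2]: S = E(K, 6) = 4; 6 ⊕ 4 = 2.
P[3]: S = E(K, 4) = 2; 6 ⊕ 2 = 4.
P[4]: S = E(K, 2) = 0; 10 ⊕ 0 = 10.
P[5]: S = E(K, 0) = 14; 14 ⊕ 14 = 0.
Blocks that differ from the original plaintext: P[3].

P[1] = 7, P[2] = 2, P[3] = 4, P[4] = 10, P[5] = 0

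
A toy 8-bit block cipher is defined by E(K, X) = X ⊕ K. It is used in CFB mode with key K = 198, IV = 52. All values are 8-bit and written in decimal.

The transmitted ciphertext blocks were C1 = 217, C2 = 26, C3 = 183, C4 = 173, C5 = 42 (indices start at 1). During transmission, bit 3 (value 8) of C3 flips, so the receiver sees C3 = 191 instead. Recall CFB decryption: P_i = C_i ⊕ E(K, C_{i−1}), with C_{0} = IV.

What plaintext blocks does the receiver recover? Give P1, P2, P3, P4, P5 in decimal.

P1 = 43, P2 = 5, P3 = 99, P4 = 212, P5 = 65

Only C3 changed, to 191. In CFB, a change in C_i flips the same bit in P_i and garbles P_{i+1}. Decrypting the received ciphertext:
P1: E(K, 52) = 242; 217 ⊕ 242 = 43.
P2: E(K, 217) = 31; 26 ⊕ 31 = 5.
P3: E(K, 26) = 220; 191 ⊕ 220 = 99.
P4: E(K, 191) = 121; 173 ⊕ 121 = 212.
P5: E(K, 173) = 107; 42 ⊕ 107 = 65.
Blocks that differ from the original plaintext: P3, P4.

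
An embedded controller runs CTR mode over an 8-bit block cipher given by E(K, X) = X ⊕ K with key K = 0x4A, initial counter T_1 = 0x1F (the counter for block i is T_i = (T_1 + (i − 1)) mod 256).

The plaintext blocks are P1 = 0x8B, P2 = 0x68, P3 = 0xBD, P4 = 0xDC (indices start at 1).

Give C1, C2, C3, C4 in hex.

CTR encryption: S_i = E(K, T_i) where T_i is the counter for block i; C_i = P_i ⊕ S_i.
C1: T = 0x1F, S = E(K, T) = 0x55; 0x8B ⊕ 0x55 = 0xDE.
C2: T = 0x20, S = E(K, T) = 0x6A; 0x68 ⊕ 0x6A = 0x02.
C3: T = 0x21, S = E(K, T) = 0x6B; 0xBD ⊕ 0x6B = 0xD6.
C4: T = 0x22, S = E(K, T) = 0x68; 0xDC ⊕ 0x68 = 0xB4.

C1 = 0xDE, C2 = 0x02, C3 = 0xD6, C4 = 0xB4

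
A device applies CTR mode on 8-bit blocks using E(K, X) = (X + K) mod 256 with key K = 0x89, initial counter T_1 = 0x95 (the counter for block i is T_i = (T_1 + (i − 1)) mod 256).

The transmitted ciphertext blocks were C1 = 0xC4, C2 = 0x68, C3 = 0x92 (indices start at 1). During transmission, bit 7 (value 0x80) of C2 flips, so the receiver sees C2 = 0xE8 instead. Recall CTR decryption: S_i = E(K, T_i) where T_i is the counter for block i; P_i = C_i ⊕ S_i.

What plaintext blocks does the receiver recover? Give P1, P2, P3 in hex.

Only C2 changed, to 0xE8. In CTR, a change in C_i flips the same bit in P_i only; the keystream is unaffected. Decrypting the received ciphertext:
P1: T = 0x95, S = E(K, T) = 0x1E; 0xC4 ⊕ 0x1E = 0xDA.
P2: T = 0x96, S = E(K, T) = 0x1F; 0xE8 ⊕ 0x1F = 0xF7.
P3: T = 0x97, S = E(K, T) = 0x20; 0x92 ⊕ 0x20 = 0xB2.
Blocks that differ from the original plaintext: P2.

P1 = 0xDA, P2 = 0xF7, P3 = 0xB2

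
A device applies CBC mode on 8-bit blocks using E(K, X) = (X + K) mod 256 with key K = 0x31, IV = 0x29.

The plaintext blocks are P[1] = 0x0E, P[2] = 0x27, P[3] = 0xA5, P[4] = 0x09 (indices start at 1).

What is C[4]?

C[4] = 0x80

CBC encryption: C_i = E(K, P_i ⊕ C_{i−1}), with C_{0} = IV.
C[1]: P[1] ⊕ 0x29 = 0x27; E(K, 0x27) = 0x58.
C[2]: P[2] ⊕ 0x58 = 0x7F; E(K, 0x7F) = 0xB0.
C[3]: P[3] ⊕ 0xB0 = 0x15; E(K, 0x15) = 0x46.
C[4]: P[4] ⊕ 0x46 = 0x4F; E(K, 0x4F) = 0x80.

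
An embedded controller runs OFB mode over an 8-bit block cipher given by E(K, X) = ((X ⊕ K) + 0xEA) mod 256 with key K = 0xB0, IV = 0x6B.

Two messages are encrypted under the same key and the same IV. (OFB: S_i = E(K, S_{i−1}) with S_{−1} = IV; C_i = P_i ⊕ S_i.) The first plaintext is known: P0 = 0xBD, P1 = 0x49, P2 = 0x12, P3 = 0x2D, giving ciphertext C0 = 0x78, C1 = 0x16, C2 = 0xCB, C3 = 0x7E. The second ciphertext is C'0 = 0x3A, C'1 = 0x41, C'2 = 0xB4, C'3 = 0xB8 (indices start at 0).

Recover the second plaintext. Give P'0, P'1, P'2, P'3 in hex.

P'0 = 0xFF, P'1 = 0x1E, P'2 = 0x6D, P'3 = 0xEB

In OFB with a reused IV, both messages share the same keystream S_i, so C_i ⊕ C'_i = P_i ⊕ P'_i and thus P'_i = P_i ⊕ C_i ⊕ C'_i.
P'0: 0xBD ⊕ 0x78 ⊕ 0x3A = 0xFF.
P'1: 0x49 ⊕ 0x16 ⊕ 0x41 = 0x1E.
P'2: 0x12 ⊕ 0xCB ⊕ 0xB4 = 0x6D.
P'3: 0x2D ⊕ 0x7E ⊕ 0xB8 = 0xEB.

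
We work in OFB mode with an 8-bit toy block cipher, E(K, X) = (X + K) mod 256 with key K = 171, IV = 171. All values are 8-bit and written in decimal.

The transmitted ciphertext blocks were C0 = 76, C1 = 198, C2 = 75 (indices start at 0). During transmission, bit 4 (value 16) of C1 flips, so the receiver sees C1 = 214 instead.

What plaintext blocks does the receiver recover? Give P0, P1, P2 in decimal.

OFB decryption: S_i = E(K, S_{i−1}) with S_{−1} = IV; P_i = C_i ⊕ S_i.
Only C1 changed, to 214. In OFB, a change in C_i flips the same bit in P_i only; the keystream is unaffected. Decrypting the received ciphertext:
P0: S = E(K, 171) = 86; 76 ⊕ 86 = 26.
P1: S = E(K, 86) = 1; 214 ⊕ 1 = 215.
P2: S = E(K, 1) = 172; 75 ⊕ 172 = 231.
Blocks that differ from the original plaintext: P1.

P0 = 26, P1 = 215, P2 = 231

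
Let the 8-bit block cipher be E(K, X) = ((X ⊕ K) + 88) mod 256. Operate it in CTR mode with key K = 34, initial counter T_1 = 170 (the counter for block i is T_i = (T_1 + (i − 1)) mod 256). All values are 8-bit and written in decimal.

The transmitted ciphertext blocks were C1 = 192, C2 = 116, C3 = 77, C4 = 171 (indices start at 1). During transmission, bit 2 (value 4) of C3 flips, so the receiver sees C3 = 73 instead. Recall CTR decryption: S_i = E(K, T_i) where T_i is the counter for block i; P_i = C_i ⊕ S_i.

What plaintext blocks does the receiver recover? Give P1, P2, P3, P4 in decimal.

Only C3 changed, to 73. In CTR, a change in C_i flips the same bit in P_i only; the keystream is unaffected. Decrypting the received ciphertext:
P1: T = 170, S = E(K, T) = 224; 192 ⊕ 224 = 32.
P2: T = 171, S = E(K, T) = 225; 116 ⊕ 225 = 149.
P3: T = 172, S = E(K, T) = 230; 73 ⊕ 230 = 175.
P4: T = 173, S = E(K, T) = 231; 171 ⊕ 231 = 76.
Blocks that differ from the original plaintext: P3.

P1 = 32, P2 = 149, P3 = 175, P4 = 76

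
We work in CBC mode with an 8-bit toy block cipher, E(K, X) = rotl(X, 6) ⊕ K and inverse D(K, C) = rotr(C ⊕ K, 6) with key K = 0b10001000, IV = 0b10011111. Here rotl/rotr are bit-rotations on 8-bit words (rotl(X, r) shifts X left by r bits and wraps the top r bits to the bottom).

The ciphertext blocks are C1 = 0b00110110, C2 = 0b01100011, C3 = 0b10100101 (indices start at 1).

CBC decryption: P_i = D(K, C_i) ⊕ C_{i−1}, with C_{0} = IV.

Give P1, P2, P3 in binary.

P1: D(K, 0b00110110) = 0b11111010; 0b11111010 ⊕ 0b10011111 = 0b01100101.
P2: D(K, 0b01100011) = 0b10101111; 0b10101111 ⊕ 0b00110110 = 0b10011001.
P3: D(K, 0b10100101) = 0b10110100; 0b10110100 ⊕ 0b01100011 = 0b11010111.

P1 = 0b01100101, P2 = 0b10011001, P3 = 0b11010111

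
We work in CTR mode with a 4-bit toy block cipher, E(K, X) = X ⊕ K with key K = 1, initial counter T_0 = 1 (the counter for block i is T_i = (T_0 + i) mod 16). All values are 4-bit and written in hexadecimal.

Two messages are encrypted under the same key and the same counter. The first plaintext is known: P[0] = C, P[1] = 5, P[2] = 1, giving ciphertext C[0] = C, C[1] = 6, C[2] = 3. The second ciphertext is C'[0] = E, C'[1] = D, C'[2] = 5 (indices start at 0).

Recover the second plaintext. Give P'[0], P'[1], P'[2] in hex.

P'[0] = E, P'[1] = E, P'[2] = 7

In CTR with a reused counter, both messages share the same keystream S_i, so C_i ⊕ C'_i = P_i ⊕ P'_i and thus P'_i = P_i ⊕ C_i ⊕ C'_i.
P'[0]: C ⊕ C ⊕ E = E.
P'[1]: 5 ⊕ 6 ⊕ D = E.
P'[2]: 1 ⊕ 3 ⊕ 5 = 7.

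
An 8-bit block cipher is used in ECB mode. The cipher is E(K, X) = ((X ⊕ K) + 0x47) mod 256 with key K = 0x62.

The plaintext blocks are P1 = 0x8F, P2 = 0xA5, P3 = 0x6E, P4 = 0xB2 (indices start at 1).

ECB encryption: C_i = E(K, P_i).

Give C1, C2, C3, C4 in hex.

C1: E(K, 0x8F) = 0x34.
C2: E(K, 0xA5) = 0x0E.
C3: E(K, 0x6E) = 0x53.
C4: E(K, 0xB2) = 0x17.

C1 = 0x34, C2 = 0x0E, C3 = 0x53, C4 = 0x17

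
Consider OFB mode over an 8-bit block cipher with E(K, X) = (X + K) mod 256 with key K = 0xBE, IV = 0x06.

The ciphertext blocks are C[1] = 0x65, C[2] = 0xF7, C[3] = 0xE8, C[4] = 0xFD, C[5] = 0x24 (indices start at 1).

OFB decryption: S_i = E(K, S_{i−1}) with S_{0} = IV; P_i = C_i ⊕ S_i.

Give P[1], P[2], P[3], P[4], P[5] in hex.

P[1]: S = E(K, 0x06) = 0xC4; 0x65 ⊕ 0xC4 = 0xA1.
P[2]: S = E(K, 0xC4) = 0x82; 0xF7 ⊕ 0x82 = 0x75.
P[3]: S = E(K, 0x82) = 0x40; 0xE8 ⊕ 0x40 = 0xA8.
P[4]: S = E(K, 0x40) = 0xFE; 0xFD ⊕ 0xFE = 0x03.
P[5]: S = E(K, 0xFE) = 0xBC; 0x24 ⊕ 0xBC = 0x98.

P[1] = 0xA1, P[2] = 0x75, P[3] = 0xA8, P[4] = 0x03, P[5] = 0x98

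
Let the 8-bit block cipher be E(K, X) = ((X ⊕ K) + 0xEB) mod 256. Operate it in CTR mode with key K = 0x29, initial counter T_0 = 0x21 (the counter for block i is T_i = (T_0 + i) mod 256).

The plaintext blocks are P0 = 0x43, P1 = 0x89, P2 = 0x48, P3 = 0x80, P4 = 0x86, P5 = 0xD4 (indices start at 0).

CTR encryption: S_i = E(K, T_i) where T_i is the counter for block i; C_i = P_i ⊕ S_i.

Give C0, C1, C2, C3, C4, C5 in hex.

C0: T = 0x21, S = E(K, T) = 0xF3; 0x43 ⊕ 0xF3 = 0xB0.
C1: T = 0x22, S = E(K, T) = 0xF6; 0x89 ⊕ 0xF6 = 0x7F.
C2: T = 0x23, S = E(K, T) = 0xF5; 0x48 ⊕ 0xF5 = 0xBD.
C3: T = 0x24, S = E(K, T) = 0xF8; 0x80 ⊕ 0xF8 = 0x78.
C4: T = 0x25, S = E(K, T) = 0xF7; 0x86 ⊕ 0xF7 = 0x71.
C5: T = 0x26, S = E(K, T) = 0xFA; 0xD4 ⊕ 0xFA = 0x2E.

C0 = 0xB0, C1 = 0x7F, C2 = 0xBD, C3 = 0x78, C4 = 0x71, C5 = 0x2E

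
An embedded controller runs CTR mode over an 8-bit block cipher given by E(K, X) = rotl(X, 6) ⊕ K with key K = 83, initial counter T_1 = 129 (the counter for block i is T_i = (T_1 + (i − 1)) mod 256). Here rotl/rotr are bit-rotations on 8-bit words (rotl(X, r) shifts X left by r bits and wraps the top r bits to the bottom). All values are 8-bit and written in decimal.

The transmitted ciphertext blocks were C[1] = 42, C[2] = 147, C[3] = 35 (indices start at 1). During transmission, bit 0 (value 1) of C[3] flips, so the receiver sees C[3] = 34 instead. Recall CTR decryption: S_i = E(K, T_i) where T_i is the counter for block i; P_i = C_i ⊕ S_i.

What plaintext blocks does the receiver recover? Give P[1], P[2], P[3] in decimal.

P[1] = 25, P[2] = 96, P[3] = 145

Only C[3] changed, to 34. In CTR, a change in C_i flips the same bit in P_i only; the keystream is unaffected. Decrypting the received ciphertext:
P[1]: T = 129, S = E(K, T) = 51; 42 ⊕ 51 = 25.
P[2]: T = 130, S = E(K, T) = 243; 147 ⊕ 243 = 96.
P[3]: T = 131, S = E(K, T) = 179; 34 ⊕ 179 = 145.
Blocks that differ from the original plaintext: P[3].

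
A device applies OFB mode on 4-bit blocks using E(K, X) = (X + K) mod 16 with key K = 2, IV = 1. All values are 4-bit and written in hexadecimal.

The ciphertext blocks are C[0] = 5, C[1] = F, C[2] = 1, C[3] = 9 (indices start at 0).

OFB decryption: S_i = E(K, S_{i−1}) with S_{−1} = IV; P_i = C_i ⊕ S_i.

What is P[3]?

P[0]: S = E(K, 1) = 3; 5 ⊕ 3 = 6.
P[1]: S = E(K, 3) = 5; F ⊕ 5 = A.
P[2]: S = E(K, 5) = 7; 1 ⊕ 7 = 6.
P[3]: S = E(K, 7) = 9; 9 ⊕ 9 = 0.

P[3] = 0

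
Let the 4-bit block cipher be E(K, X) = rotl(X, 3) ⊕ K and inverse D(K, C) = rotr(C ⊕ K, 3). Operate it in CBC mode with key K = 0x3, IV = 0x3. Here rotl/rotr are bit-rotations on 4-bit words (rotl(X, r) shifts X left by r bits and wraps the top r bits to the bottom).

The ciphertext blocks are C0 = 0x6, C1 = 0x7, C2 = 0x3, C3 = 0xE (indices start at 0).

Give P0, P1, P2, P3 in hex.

CBC decryption: P_i = D(K, C_i) ⊕ C_{i−1}, with C_{−1} = IV.
P0: D(K, 0x6) = 0xA; 0xA ⊕ 0x3 = 0x9.
P1: D(K, 0x7) = 0x8; 0x8 ⊕ 0x6 = 0xE.
P2: D(K, 0x3) = 0x0; 0x0 ⊕ 0x7 = 0x7.
P3: D(K, 0xE) = 0xB; 0xB ⊕ 0x3 = 0x8.

P0 = 0x9, P1 = 0xE, P2 = 0x7, P3 = 0x8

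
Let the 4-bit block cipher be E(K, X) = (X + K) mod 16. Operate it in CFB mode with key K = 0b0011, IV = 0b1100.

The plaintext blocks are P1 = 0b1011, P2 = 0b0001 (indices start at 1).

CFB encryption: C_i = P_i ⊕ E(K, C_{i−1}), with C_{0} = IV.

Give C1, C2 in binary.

C1: E(K, 0b1100) = 0b1111; 0b1011 ⊕ 0b1111 = 0b0100.
C2: E(K, 0b0100) = 0b0111; 0b0001 ⊕ 0b0111 = 0b0110.

C1 = 0b0100, C2 = 0b0110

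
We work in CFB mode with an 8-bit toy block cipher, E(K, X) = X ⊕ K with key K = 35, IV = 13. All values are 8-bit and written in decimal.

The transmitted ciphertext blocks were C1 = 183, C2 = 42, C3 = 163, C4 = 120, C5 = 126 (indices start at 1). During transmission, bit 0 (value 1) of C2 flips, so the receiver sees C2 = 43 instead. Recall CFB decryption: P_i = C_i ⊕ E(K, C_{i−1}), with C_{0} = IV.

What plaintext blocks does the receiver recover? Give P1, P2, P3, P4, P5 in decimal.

Only C2 changed, to 43. In CFB, a change in C_i flips the same bit in P_i and garbles P_{i+1}. Decrypting the received ciphertext:
P1: E(K, 13) = 46; 183 ⊕ 46 = 153.
P2: E(K, 183) = 148; 43 ⊕ 148 = 191.
P3: E(K, 43) = 8; 163 ⊕ 8 = 171.
P4: E(K, 163) = 128; 120 ⊕ 128 = 248.
P5: E(K, 120) = 91; 126 ⊕ 91 = 37.
Blocks that differ from the original plaintext: P2, P3.

P1 = 153, P2 = 191, P3 = 171, P4 = 248, P5 = 37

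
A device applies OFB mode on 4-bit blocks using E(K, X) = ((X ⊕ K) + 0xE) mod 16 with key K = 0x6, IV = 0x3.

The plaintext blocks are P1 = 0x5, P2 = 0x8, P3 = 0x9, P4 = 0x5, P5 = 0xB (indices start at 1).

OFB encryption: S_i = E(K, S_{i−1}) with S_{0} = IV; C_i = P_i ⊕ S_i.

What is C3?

C3 = 0xA

C1: S = E(K, 0x3) = 0x3; 0x5 ⊕ 0x3 = 0x6.
C2: S = E(K, 0x3) = 0x3; 0x8 ⊕ 0x3 = 0xB.
C3: S = E(K, 0x3) = 0x3; 0x9 ⊕ 0x3 = 0xA.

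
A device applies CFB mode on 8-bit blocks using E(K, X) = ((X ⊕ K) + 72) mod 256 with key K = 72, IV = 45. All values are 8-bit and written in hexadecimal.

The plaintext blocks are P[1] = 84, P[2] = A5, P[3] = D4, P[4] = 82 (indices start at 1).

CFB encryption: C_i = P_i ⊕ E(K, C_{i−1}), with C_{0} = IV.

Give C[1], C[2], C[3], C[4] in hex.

C[1] = 2D, C[2] = 74, C[3] = AC, C[4] = D2

C[1]: E(K, 45) = A9; 84 ⊕ A9 = 2D.
C[2]: E(K, 2D) = D1; A5 ⊕ D1 = 74.
C[3]: E(K, 74) = 78; D4 ⊕ 78 = AC.
C[4]: E(K, AC) = 50; 82 ⊕ 50 = D2.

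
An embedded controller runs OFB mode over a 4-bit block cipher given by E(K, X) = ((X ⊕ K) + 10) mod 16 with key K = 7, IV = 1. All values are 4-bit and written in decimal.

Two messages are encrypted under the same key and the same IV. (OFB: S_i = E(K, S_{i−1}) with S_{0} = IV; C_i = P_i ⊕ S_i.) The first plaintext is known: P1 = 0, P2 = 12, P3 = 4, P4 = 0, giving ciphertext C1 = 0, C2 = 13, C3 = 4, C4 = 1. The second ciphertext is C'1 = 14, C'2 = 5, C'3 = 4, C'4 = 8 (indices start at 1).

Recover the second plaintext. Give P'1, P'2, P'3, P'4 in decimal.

P'1 = 14, P'2 = 4, P'3 = 4, P'4 = 9

In OFB with a reused IV, both messages share the same keystream S_i, so C_i ⊕ C'_i = P_i ⊕ P'_i and thus P'_i = P_i ⊕ C_i ⊕ C'_i.
P'1: 0 ⊕ 0 ⊕ 14 = 14.
P'2: 12 ⊕ 13 ⊕ 5 = 4.
P'3: 4 ⊕ 4 ⊕ 4 = 4.
P'4: 0 ⊕ 1 ⊕ 8 = 9.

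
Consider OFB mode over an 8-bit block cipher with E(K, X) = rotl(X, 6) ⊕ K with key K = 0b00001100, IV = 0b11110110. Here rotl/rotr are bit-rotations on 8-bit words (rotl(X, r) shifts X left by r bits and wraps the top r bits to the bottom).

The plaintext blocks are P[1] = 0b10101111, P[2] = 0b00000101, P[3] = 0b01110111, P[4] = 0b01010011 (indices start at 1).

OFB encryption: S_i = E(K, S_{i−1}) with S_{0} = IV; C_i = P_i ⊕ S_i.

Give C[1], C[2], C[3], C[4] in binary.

C[1] = 0b00011110, C[2] = 0b01100101, C[3] = 0b01100011, C[4] = 0b01011010

C[1]: S = E(K, 0b11110110) = 0b10110001; 0b10101111 ⊕ 0b10110001 = 0b00011110.
C[2]: S = E(K, 0b10110001) = 0b01100000; 0b00000101 ⊕ 0b01100000 = 0b01100101.
C[3]: S = E(K, 0b01100000) = 0b00010100; 0b01110111 ⊕ 0b00010100 = 0b01100011.
C[4]: S = E(K, 0b00010100) = 0b00001001; 0b01010011 ⊕ 0b00001001 = 0b01011010.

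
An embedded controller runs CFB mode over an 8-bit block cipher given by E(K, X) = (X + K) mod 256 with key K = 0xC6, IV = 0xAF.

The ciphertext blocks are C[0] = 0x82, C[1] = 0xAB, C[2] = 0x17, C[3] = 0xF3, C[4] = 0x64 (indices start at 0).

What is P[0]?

CFB decryption: P_i = C_i ⊕ E(K, C_{i−1}), with C_{−1} = IV.
P[0]: E(K, 0xAF) = 0x75; 0x82 ⊕ 0x75 = 0xF7.

P[0] = 0xF7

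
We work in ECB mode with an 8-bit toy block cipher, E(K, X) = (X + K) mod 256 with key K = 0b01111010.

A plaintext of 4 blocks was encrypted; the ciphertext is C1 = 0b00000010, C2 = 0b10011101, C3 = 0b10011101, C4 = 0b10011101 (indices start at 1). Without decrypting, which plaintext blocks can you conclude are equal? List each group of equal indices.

P2 = P3 = P4

ECB encrypts each block independently with the same key, so equal ciphertext blocks imply equal plaintext blocks.
C2 = C3 = C4 = 0b10011101, so P2 = P3 = P4.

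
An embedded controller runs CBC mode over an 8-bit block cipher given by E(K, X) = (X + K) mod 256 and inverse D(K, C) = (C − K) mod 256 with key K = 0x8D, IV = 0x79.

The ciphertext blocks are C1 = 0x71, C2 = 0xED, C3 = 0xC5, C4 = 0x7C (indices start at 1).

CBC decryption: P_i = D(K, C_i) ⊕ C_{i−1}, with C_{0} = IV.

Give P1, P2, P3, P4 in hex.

P1 = 0x9D, P2 = 0x11, P3 = 0xD5, P4 = 0x2A

P1: D(K, 0x71) = 0xE4; 0xE4 ⊕ 0x79 = 0x9D.
P2: D(K, 0xED) = 0x60; 0x60 ⊕ 0x71 = 0x11.
P3: D(K, 0xC5) = 0x38; 0x38 ⊕ 0xED = 0xD5.
P4: D(K, 0x7C) = 0xEF; 0xEF ⊕ 0xC5 = 0x2A.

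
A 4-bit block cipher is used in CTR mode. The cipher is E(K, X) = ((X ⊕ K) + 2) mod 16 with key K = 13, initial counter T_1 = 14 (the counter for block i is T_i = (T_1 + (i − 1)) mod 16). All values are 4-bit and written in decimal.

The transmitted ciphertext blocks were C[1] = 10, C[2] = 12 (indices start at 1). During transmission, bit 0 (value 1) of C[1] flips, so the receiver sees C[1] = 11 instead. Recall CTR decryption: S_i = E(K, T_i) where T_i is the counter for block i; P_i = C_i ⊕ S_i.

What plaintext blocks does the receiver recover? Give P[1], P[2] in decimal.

Only C[1] changed, to 11. In CTR, a change in C_i flips the same bit in P_i only; the keystream is unaffected. Decrypting the received ciphertext:
P[1]: T = 14, S = E(K, T) = 5; 11 ⊕ 5 = 14.
P[2]: T = 15, S = E(K, T) = 4; 12 ⊕ 4 = 8.
Blocks that differ from the original plaintext: P[1].

P[1] = 14, P[2] = 8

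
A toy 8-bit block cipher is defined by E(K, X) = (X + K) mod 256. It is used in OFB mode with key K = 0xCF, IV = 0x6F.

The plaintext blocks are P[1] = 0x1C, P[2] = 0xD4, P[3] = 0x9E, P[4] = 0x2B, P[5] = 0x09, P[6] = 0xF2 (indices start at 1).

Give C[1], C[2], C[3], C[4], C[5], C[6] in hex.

OFB encryption: S_i = E(K, S_{i−1}) with S_{0} = IV; C_i = P_i ⊕ S_i.
C[1]: S = E(K, 0x6F) = 0x3E; 0x1C ⊕ 0x3E = 0x22.
C[2]: S = E(K, 0x3E) = 0x0D; 0xD4 ⊕ 0x0D = 0xD9.
C[3]: S = E(K, 0x0D) = 0xDC; 0x9E ⊕ 0xDC = 0x42.
C[4]: S = E(K, 0xDC) = 0xAB; 0x2B ⊕ 0xAB = 0x80.
C[5]: S = E(K, 0xAB) = 0x7A; 0x09 ⊕ 0x7A = 0x73.
C[6]: S = E(K, 0x7A) = 0x49; 0xF2 ⊕ 0x49 = 0xBB.

C[1] = 0x22, C[2] = 0xD9, C[3] = 0x42, C[4] = 0x80, C[5] = 0x73, C[6] = 0xBB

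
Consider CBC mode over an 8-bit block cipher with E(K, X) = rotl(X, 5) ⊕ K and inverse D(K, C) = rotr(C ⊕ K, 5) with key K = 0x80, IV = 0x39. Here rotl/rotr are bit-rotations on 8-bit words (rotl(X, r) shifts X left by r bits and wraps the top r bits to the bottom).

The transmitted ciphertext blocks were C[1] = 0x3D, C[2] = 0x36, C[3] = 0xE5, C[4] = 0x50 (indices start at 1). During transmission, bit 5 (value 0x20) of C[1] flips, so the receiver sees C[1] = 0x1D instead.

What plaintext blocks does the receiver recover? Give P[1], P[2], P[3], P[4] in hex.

CBC decryption: P_i = D(K, C_i) ⊕ C_{i−1}, with C_{0} = IV.
Only C[1] changed, to 0x1D. In CBC, a change in C_i garbles P_i and flips the same bit in P_{i+1}. Decrypting the received ciphertext:
P[1]: D(K, 0x1D) = 0xEC; 0xEC ⊕ 0x39 = 0xD5.
P[2]: D(K, 0x36) = 0xB5; 0xB5 ⊕ 0x1D = 0xA8.
P[3]: D(K, 0xE5) = 0x2B; 0x2B ⊕ 0x36 = 0x1D.
P[4]: D(K, 0x50) = 0x86; 0x86 ⊕ 0xE5 = 0x63.
Blocks that differ from the original plaintext: P[1], P[2].

P[1] = 0xD5, P[2] = 0xA8, P[3] = 0x1D, P[4] = 0x63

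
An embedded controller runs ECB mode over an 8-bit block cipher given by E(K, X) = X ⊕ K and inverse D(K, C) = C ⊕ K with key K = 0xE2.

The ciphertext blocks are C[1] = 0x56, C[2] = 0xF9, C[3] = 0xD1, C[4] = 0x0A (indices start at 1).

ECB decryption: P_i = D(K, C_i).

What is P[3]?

P[3] = 0x33

P[3]: D(K, 0xD1) = 0x33.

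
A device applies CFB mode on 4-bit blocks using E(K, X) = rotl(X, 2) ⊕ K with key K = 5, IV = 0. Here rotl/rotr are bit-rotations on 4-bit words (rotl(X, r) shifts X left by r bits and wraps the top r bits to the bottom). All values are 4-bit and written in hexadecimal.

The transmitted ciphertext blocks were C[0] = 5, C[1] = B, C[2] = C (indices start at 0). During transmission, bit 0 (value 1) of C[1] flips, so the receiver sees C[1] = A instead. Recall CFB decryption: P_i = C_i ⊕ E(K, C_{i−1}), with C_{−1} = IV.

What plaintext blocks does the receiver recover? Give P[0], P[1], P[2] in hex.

P[0] = 0, P[1] = A, P[2] = 3

Only C[1] changed, to A. In CFB, a change in C_i flips the same bit in P_i and garbles P_{i+1}. Decrypting the received ciphertext:
P[0]: E(K, 0) = 5; 5 ⊕ 5 = 0.
P[1]: E(K, 5) = 0; A ⊕ 0 = A.
P[2]: E(K, A) = F; C ⊕ F = 3.
Blocks that differ from the original plaintext: P[1], P[2].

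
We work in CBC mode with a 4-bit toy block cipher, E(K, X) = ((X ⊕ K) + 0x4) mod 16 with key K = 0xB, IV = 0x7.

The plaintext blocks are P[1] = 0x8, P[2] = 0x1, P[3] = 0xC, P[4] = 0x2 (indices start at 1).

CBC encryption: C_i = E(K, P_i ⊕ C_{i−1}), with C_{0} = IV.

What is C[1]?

C[1] = 0x8

C[1]: P[1] ⊕ 0x7 = 0xF; E(K, 0xF) = 0x8.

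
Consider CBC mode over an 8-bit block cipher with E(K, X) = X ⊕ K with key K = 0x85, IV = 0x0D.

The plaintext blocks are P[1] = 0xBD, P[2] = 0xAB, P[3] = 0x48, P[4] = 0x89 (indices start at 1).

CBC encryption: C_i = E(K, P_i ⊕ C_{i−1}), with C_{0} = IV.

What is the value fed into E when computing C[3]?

C[1]: P[1] ⊕ 0x0D = 0xB0; E(K, 0xB0) = 0x35.
C[2]: P[2] ⊕ 0x35 = 0x9E; E(K, 0x9E) = 0x1B.
C[3]: P[3] ⊕ 0x1B = 0x53; E(K, 0x53) = 0xD6.
So the input to E for block [3] is 0x53.

0x53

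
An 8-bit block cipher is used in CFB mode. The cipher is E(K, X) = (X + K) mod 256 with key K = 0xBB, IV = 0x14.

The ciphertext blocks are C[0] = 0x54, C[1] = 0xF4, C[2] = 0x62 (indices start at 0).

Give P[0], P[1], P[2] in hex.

CFB decryption: P_i = C_i ⊕ E(K, C_{i−1}), with C_{−1} = IV.
P[0]: E(K, 0x14) = 0xCF; 0x54 ⊕ 0xCF = 0x9B.
P[1]: E(K, 0x54) = 0x0F; 0xF4 ⊕ 0x0F = 0xFB.
P[2]: E(K, 0xF4) = 0xAF; 0x62 ⊕ 0xAF = 0xCD.

P[0] = 0x9B, P[1] = 0xFB, P[2] = 0xCD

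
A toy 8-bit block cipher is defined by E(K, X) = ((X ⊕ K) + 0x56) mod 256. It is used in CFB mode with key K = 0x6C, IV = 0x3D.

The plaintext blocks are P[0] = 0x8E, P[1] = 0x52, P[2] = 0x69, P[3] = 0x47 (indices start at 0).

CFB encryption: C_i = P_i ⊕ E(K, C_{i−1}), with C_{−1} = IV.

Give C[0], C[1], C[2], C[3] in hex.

C[0]: E(K, 0x3D) = 0xA7; 0x8E ⊕ 0xA7 = 0x29.
C[1]: E(K, 0x29) = 0x9B; 0x52 ⊕ 0x9B = 0xC9.
C[2]: E(K, 0xC9) = 0xFB; 0x69 ⊕ 0xFB = 0x92.
C[3]: E(K, 0x92) = 0x54; 0x47 ⊕ 0x54 = 0x13.

C[0] = 0x29, C[1] = 0xC9, C[2] = 0x92, C[3] = 0x13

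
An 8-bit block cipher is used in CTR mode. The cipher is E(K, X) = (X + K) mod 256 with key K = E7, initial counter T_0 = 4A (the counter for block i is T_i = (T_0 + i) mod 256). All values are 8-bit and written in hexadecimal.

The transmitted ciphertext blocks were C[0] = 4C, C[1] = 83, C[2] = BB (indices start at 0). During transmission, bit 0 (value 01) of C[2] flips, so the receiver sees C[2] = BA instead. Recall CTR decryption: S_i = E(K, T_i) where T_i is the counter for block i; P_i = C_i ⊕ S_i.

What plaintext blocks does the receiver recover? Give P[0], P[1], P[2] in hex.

P[0] = 7D, P[1] = B1, P[2] = 89

Only C[2] changed, to BA. In CTR, a change in C_i flips the same bit in P_i only; the keystream is unaffected. Decrypting the received ciphertext:
P[0]: T = 4A, S = E(K, T) = 31; 4C ⊕ 31 = 7D.
P[1]: T = 4B, S = E(K, T) = 32; 83 ⊕ 32 = B1.
P[2]: T = 4C, S = E(K, T) = 33; BA ⊕ 33 = 89.
Blocks that differ from the original plaintext: P[2].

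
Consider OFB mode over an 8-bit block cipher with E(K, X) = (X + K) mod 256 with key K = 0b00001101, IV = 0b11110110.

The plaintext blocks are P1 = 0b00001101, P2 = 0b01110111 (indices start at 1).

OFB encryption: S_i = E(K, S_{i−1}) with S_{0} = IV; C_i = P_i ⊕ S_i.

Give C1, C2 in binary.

C1 = 0b00001110, C2 = 0b01100111

C1: S = E(K, 0b11110110) = 0b00000011; 0b00001101 ⊕ 0b00000011 = 0b00001110.
C2: S = E(K, 0b00000011) = 0b00010000; 0b01110111 ⊕ 0b00010000 = 0b01100111.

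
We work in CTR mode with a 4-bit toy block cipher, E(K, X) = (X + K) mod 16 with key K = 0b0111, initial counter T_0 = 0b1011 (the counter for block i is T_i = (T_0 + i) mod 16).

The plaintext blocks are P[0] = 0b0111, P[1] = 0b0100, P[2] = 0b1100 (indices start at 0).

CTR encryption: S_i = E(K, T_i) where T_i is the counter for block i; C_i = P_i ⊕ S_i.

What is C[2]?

C[2] = 0b1000

C[0]: T = 0b1011, S = E(K, T) = 0b0010; 0b0111 ⊕ 0b0010 = 0b0101.
C[1]: T = 0b1100, S = E(K, T) = 0b0011; 0b0100 ⊕ 0b0011 = 0b0111.
C[2]: T = 0b1101, S = E(K, T) = 0b0100; 0b1100 ⊕ 0b0100 = 0b1000.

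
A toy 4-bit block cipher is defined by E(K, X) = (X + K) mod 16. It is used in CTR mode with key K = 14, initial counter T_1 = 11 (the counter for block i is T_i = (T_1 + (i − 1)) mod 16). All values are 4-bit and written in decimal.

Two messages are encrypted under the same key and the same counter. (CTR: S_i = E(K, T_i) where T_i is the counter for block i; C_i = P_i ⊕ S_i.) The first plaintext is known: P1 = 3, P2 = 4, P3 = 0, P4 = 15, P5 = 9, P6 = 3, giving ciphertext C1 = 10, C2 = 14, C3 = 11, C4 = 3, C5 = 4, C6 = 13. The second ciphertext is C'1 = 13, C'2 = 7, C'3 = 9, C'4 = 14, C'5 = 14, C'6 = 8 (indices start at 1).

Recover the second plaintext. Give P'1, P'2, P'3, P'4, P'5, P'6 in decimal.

In CTR with a reused counter, both messages share the same keystream S_i, so C_i ⊕ C'_i = P_i ⊕ P'_i and thus P'_i = P_i ⊕ C_i ⊕ C'_i.
P'1: 3 ⊕ 10 ⊕ 13 = 4.
P'2: 4 ⊕ 14 ⊕ 7 = 13.
P'3: 0 ⊕ 11 ⊕ 9 = 2.
P'4: 15 ⊕ 3 ⊕ 14 = 2.
P'5: 9 ⊕ 4 ⊕ 14 = 3.
P'6: 3 ⊕ 13 ⊕ 8 = 6.

P'1 = 4, P'2 = 13, P'3 = 2, P'4 = 2, P'5 = 3, P'6 = 6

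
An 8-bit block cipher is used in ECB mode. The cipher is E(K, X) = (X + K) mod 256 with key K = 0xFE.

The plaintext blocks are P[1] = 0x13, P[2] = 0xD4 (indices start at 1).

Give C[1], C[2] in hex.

ECB encryption: C_i = E(K, P_i).
C[1]: E(K, 0x13) = 0x11.
C[2]: E(K, 0xD4) = 0xD2.

C[1] = 0x11, C[2] = 0xD2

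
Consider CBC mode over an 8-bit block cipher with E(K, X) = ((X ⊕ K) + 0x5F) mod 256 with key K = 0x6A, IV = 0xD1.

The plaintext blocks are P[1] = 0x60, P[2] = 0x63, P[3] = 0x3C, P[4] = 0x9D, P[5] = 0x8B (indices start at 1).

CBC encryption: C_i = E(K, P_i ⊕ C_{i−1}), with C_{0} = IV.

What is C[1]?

C[1]: P[1] ⊕ 0xD1 = 0xB1; E(K, 0xB1) = 0x3A.

C[1] = 0x3A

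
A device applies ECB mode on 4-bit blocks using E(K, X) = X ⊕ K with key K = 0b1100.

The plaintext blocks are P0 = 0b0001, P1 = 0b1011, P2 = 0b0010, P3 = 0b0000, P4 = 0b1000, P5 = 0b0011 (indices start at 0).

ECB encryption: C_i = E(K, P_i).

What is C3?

C3 = 0b1100

C3: E(K, 0b0000) = 0b1100.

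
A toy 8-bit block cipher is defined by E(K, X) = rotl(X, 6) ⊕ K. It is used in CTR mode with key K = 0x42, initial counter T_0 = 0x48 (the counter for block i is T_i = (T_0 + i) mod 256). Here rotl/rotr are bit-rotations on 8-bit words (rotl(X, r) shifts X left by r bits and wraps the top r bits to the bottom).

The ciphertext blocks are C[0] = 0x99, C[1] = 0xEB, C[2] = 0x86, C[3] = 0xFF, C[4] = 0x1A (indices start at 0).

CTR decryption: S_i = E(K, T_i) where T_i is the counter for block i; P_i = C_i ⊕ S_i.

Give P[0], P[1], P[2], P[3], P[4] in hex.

P[0]: T = 0x48, S = E(K, T) = 0x50; 0x99 ⊕ 0x50 = 0xC9.
P[1]: T = 0x49, S = E(K, T) = 0x10; 0xEB ⊕ 0x10 = 0xFB.
P[2]: T = 0x4A, S = E(K, T) = 0xD0; 0x86 ⊕ 0xD0 = 0x56.
P[3]: T = 0x4B, S = E(K, T) = 0x90; 0xFF ⊕ 0x90 = 0x6F.
P[4]: T = 0x4C, S = E(K, T) = 0x51; 0x1A ⊕ 0x51 = 0x4B.

P[0] = 0xC9, P[1] = 0xFB, P[2] = 0x56, P[3] = 0x6F, P[4] = 0x4B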